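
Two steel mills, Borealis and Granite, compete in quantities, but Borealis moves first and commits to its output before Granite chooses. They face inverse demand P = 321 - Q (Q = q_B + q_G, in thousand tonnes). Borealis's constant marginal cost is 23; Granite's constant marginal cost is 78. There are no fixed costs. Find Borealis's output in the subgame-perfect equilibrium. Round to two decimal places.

Solve by backward induction. Given q_B, the follower Granite maximises π_G = (321 - q_B - q_G)q_G - 78q_G.
Follower FOC: 243 - q_B - 2q_G = 0, so q_G(q_B) = (243 - q_B)/2.
Borealis substitutes q_G(q_B) into its own profit: π_B = q_B(321 - q_B - (243 - q_B)/2) - 23q_B = (399/2 - (1/2)q_B)q_B - 23q_B.
The leader's first-order condition 353/2 - q_B = 0 yields q_B = 353/2.
Then q_G = (243 - 353/2)/2 = 133/4.

176.50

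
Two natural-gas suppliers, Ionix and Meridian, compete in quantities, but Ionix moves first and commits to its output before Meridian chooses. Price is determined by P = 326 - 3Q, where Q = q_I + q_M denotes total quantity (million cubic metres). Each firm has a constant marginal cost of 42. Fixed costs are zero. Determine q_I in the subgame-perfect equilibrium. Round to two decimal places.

Solve by backward induction. Given q_I, the follower Meridian maximises π_M = (326 - 3q_I - 3q_M)q_M - 42q_M.
Follower FOC: 284 - 3q_I - 6q_M = 0, so q_M(q_I) = (284 - 3q_I)/6.
Ionix substitutes q_M(q_I) into its own profit: π_I = q_I(326 - 3q_I - (284 - 3q_I)/2) - 42q_I = (184 - (3/2)q_I)q_I - 42q_I.
Leader FOC: 142 - 3q_I = 0, so q_I = 142/3.
Then q_M = (284 - 3·(142/3))/6 = 71/3.

47.33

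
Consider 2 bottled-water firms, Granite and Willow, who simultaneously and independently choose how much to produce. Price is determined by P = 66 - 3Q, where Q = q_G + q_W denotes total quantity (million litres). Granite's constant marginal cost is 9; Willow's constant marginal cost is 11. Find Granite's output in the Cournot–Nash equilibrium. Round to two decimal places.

6.56

Granite's profit: π_G = (66 - 3Q)q_G - (9q_G). Setting ∂π_G/∂q_G = 0: 57 - 6q_G - 3(q_W) = 0.
Willow's first-order condition: 55 - 6q_W - 3(q_G) = 0.
So q_G = (57 - 3q_W)/6 and q_W = (55 - 3q_G)/6.
Substituting one into the other gives q_G = 59/9 and q_W = 53/9.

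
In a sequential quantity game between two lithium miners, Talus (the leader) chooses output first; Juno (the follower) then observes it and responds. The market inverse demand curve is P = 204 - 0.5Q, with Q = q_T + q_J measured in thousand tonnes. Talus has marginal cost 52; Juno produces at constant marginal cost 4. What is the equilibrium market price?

The follower Juno best-responds to any q_T: π_J = (204 - 0.5Q)q_J - 4q_J.
Setting the follower's marginal profit to zero, 200 - (1/2)q_T - q_J = 0, i.e. q_J = (200 - (1/2)q_T).
Talus substitutes q_J(q_T) into its own profit: π_T = q_T(204 - (1/2)q_T - (200 - (1/2)q_T)/2) - 52q_T = (104 - (1/4)q_T)q_T - 52q_T.
The leader's first-order condition 52 - (1/2)q_T = 0 yields q_T = 104.
Then q_J = (200 - (1/2)·104) = 148.
Total output Q = 252, so price P = 204 - (1/2)·252 = 78.

78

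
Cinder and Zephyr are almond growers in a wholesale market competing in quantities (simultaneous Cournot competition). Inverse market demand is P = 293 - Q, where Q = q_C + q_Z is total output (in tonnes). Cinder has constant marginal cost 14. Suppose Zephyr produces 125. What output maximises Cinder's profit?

With the rival's output fixed at 125, Cinder's profit is π_C = (293 - 125 - q_C)q_C - (14q_C) = (168 - q_C)q_C - (14q_C).
∂π_C/∂q_C = 154 - 2q_C = 0, so q_C = 77.

77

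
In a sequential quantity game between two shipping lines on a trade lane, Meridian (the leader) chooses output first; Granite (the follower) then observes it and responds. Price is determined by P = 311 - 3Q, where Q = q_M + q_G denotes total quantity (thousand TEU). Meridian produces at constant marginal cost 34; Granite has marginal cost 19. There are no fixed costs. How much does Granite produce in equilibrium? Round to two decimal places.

The follower Granite best-responds to any q_M: π_G = (311 - 3Q)q_G - 19q_G.
∂π_G/∂q_G = 292 - 3q_M - 6q_G = 0 gives the reaction function q_G = (292 - 3q_M)/6.
Meridian substitutes q_G(q_M) into its own profit: π_M = q_M(311 - 3q_M - (292 - 3q_M)/2) - 34q_M = (165 - (3/2)q_M)q_M - 34q_M.
The leader's first-order condition 131 - 3q_M = 0 yields q_M = 131/3.
Then q_G = (292 - 3·(131/3))/6 = 161/6.

26.83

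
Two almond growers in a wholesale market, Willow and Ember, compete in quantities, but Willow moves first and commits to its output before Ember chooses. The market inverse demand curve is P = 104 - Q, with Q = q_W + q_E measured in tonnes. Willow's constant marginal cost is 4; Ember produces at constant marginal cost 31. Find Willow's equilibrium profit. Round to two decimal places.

2016.13

Solve by backward induction. Given q_W, the follower Ember maximises π_E = (104 - q_W - q_E)q_E - 31q_E.
Setting the follower's marginal profit to zero, 73 - q_W - 2q_E = 0, i.e. q_E = (73 - q_W)/2.
The leader anticipates this reaction. Substituting into P = 104 - Q gives P = 135/2 - (1/2)q_W, so π_W = (135/2 - (1/2)q_W)q_W - 4q_W.
Maximising: ∂π_W/∂q_W = 127/2 - q_W = 0, giving q_W = 127/2.
Then q_E = (73 - 127/2)/2 = 19/4.
Price P = 104 - 273/4 = 143/4.
Willow's profit: (143/4 - 4)·(127/2) = 2016.1250.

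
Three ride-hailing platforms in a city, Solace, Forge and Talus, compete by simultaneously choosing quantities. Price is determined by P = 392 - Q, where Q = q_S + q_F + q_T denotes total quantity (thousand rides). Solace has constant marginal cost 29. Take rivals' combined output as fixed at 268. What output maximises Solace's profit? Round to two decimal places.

47.50

With rivals' combined output fixed at 268, Solace's profit is π_S = (392 - 268 - q_S)q_S - (29q_S) = (124 - q_S)q_S - (29q_S).
∂π_S/∂q_S = 95 - 2q_S = 0, so q_S = 95/2.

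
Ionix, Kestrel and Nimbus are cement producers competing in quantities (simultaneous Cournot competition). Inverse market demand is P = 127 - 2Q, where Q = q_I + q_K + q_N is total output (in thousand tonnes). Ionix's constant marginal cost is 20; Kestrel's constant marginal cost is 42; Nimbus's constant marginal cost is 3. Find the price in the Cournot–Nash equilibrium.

48

Ionix's profit: π_I = (127 - 2Q)q_I - (20q_I). Setting ∂π_I/∂q_I = 0: 107 - 4q_I - 2(q_K + q_N) = 0.
Kestrel's profit: π_K = (127 - 2Q)q_K - (42q_K). Setting ∂π_K/∂q_K = 0: 85 - 4q_K - 2(q_I + q_N) = 0.
Nimbus's first-order condition: 124 - 4q_N - 2(q_I + q_K) = 0.
Summing all 3 equations gives 316 − 8Q = 0, hence Q = 79/2.
Back-substituting: q_I = (107 − 79)/2 = 14, q_K = (85 − 79)/2 = 3, q_N = (124 − 79)/2 = 45/2.
Total output Q = 79/2, so price P = 127 - 2·(79/2) = 48.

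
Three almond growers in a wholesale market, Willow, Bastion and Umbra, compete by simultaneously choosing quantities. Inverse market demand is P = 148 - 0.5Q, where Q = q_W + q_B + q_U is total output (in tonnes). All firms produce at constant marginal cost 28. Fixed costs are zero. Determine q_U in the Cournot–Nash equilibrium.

60

Each firm earns π_i = (148 - 0.5Q)q_i - 28q_i.
First-order condition (treating rivals' output as given): 120 - q_i - (1/2)·Σ_{j≠i} q_j = 0.
With identical firms every q_j equals q_i, so Σ_{j≠i} q_j = 2q_i and 120 = 2q_i, giving q_i = 60.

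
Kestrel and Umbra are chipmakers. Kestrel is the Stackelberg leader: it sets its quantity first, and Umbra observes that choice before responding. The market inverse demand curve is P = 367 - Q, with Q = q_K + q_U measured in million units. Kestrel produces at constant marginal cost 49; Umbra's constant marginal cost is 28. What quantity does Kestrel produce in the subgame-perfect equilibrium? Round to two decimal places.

148.50

The follower Umbra best-responds to any q_K: π_U = (367 - Q)q_U - 28q_U.
Setting the follower's marginal profit to zero, 339 - q_K - 2q_U = 0, i.e. q_U = (339 - q_K)/2.
Kestrel substitutes q_U(q_K) into its own profit: π_K = q_K(367 - q_K - (339 - q_K)/2) - 49q_K = (395/2 - (1/2)q_K)q_K - 49q_K.
The leader's first-order condition 297/2 - q_K = 0 yields q_K = 297/2.
Then q_U = (339 - 297/2)/2 = 381/4.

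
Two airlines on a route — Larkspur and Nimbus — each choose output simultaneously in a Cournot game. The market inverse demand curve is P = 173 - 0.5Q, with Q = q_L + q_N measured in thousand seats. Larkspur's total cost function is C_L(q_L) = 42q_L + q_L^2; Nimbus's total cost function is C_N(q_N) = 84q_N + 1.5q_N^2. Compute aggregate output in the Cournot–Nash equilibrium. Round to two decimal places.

Larkspur's profit: π_L = (173 - 0.5Q)q_L - (42q_L + q_L²). Setting ∂π_L/∂q_L = 0: 131 - 3q_L - (1/2)(q_N) = 0.
Nimbus's profit: π_N = (173 - 0.5Q)q_N - (84q_N + (3/2)q_N²). Setting ∂π_N/∂q_N = 0: 89 - 4q_N - (1/2)(q_L) = 0.
So q_L = (131 - (1/2)q_N)/3 and q_N = (89 - (1/2)q_L)/4.
Substituting one into the other gives q_L = 1918/47 and q_N = 806/47.
Total output Q = 1918/47 + 806/47 = 57.9574.

57.96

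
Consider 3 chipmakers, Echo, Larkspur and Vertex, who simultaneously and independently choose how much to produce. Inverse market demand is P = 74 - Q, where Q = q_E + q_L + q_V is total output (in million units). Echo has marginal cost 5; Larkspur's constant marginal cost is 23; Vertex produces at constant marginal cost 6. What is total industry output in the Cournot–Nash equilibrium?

Echo's profit: π_E = (74 - Q)q_E - (5q_E). Setting ∂π_E/∂q_E = 0: 69 - 2q_E - (q_L + q_V) = 0.
Larkspur's first-order condition: 51 - 2q_L - (q_E + q_V) = 0.
Vertex's first-order condition: 68 - 2q_V - (q_E + q_L) = 0.
Summing all 3 equations gives 188 − 4Q = 0, hence Q = 47.
Back-substituting: q_E = (69 − 47) = 22, q_L = (51 − 47) = 4, q_V = (68 − 47) = 21.
Total output Q = 22 + 4 + 21 = 47.

47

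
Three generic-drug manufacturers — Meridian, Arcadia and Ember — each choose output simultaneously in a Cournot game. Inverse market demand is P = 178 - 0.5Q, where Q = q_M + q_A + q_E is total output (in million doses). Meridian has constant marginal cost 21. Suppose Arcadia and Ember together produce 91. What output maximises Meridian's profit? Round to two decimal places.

With rivals' combined output fixed at 91, Meridian's profit is π_M = (178 - (1/2)·91 - (1/2)q_M)q_M - (21q_M) = (265/2 - (1/2)q_M)q_M - (21q_M).
∂π_M/∂q_M = 223/2 - q_M = 0, so q_M = 223/2.

111.50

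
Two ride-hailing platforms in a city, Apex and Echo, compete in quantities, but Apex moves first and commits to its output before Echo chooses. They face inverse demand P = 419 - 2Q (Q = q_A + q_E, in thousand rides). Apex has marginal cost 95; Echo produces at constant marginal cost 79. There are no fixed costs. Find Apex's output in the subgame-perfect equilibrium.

The follower Echo best-responds to any q_A: π_E = (419 - 2Q)q_E - 79q_E.
Follower FOC: 340 - 2q_A - 4q_E = 0, so q_E(q_A) = (340 - 2q_A)/4.
The leader anticipates this reaction. Substituting into P = 419 - 2Q gives P = 249 - q_A, so π_A = (249 - q_A)q_A - 95q_A.
Maximising: ∂π_A/∂q_A = 154 - 2q_A = 0, giving q_A = 77.
Then q_E = (340 - 2·77)/4 = 93/2.

77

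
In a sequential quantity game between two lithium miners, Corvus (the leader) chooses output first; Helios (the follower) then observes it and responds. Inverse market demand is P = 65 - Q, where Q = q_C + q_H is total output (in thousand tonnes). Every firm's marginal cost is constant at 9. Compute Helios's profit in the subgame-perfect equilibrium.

The follower Helios best-responds to any q_C: π_H = (65 - Q)q_H - 9q_H.
∂π_H/∂q_H = 56 - q_C - 2q_H = 0 gives the reaction function q_H = (56 - q_C)/2.
The leader anticipates this reaction. Substituting into P = 65 - Q gives P = 37 - (1/2)q_C, so π_C = (37 - (1/2)q_C)q_C - 9q_C.
Maximising: ∂π_C/∂q_C = 28 - q_C = 0, giving q_C = 28.
Then q_H = (56 - 28)/2 = 14.
Price P = 65 - 42 = 23.
Helios's profit: (23 - 9)·14 = 196.

196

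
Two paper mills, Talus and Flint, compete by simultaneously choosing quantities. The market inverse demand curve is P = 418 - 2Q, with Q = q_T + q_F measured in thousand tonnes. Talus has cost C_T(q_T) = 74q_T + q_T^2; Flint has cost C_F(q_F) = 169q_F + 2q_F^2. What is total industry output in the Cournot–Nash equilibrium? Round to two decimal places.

Talus's profit: π_T = (418 - 2Q)q_T - (74q_T + q_T²). Setting ∂π_T/∂q_T = 0: 344 - 6q_T - 2(q_F) = 0.
Flint's first-order condition: 249 - 8q_F - 2(q_T) = 0.
Best responses: q_T = (344 - 2q_F)/6, q_F = (249 - 2q_T)/8.
Substituting one into the other gives q_T = 1127/22 and q_F = 403/22.
Total output Q = 1127/22 + 403/22 = 765/11.

69.55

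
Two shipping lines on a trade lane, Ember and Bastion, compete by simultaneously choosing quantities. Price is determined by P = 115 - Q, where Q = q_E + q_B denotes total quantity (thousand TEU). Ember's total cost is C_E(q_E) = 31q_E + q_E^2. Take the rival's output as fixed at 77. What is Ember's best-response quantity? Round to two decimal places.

1.75

With the rival's output fixed at 77, Ember's profit is π_E = (115 - 77 - q_E)q_E - (31q_E + q_E²) = (38 - q_E)q_E - (31q_E + q_E²).
∂π_E/∂q_E = 7 - 4q_E = 0, so q_E = 7/4.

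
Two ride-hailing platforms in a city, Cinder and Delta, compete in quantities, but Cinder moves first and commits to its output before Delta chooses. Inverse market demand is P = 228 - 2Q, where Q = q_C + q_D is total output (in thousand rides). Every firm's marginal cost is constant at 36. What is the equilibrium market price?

Solve by backward induction. Given q_C, the follower Delta maximises π_D = (228 - 2q_C - 2q_D)q_D - 36q_D.
Setting the follower's marginal profit to zero, 192 - 2q_C - 4q_D = 0, i.e. q_D = (192 - 2q_C)/4.
Cinder substitutes q_D(q_C) into its own profit: π_C = q_C(228 - 2q_C - (192 - 2q_C)/2) - 36q_C = (132 - q_C)q_C - 36q_C.
Leader FOC: 96 - 2q_C = 0, so q_C = 48.
Then q_D = (192 - 2·48)/4 = 24.
Total output Q = 72, so price P = 228 - 2·72 = 84.

84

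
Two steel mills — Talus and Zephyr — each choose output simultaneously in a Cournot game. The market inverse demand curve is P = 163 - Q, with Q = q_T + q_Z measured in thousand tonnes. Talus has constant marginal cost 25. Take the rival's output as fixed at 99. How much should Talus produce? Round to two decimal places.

19.50

With the rival's output fixed at 99, Talus's profit is π_T = (163 - 99 - q_T)q_T - (25q_T) = (64 - q_T)q_T - (25q_T).
∂π_T/∂q_T = 39 - 2q_T = 0, so q_T = 39/2.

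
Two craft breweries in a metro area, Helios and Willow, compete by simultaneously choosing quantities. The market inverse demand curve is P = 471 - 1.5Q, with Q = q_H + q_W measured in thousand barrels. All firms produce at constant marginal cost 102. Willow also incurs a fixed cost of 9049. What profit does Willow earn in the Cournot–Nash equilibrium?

A representative firm's profit is π_i = q_i(471 - 1.5Q) - 102q_i.
First-order condition (treating rivals' output as given): 369 - 3q_i - (3/2)q_j = 0.
By symmetry each firm produces the same amount; substituting q_j = q_i yields q_i = 369/(9/2) = 82.
Price P = 471 - (3/2)·164 = 225.
Willow's profit: (225 - 102)·82 - 9049 = 1037.

1037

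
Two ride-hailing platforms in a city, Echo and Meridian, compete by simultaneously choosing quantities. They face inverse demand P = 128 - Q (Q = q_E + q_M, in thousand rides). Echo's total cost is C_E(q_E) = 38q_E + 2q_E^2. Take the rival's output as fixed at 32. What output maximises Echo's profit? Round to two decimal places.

With the rival's output fixed at 32, Echo's profit is π_E = (128 - 32 - q_E)q_E - (38q_E + 2q_E²) = (96 - q_E)q_E - (38q_E + 2q_E²).
∂π_E/∂q_E = 58 - 6q_E = 0, so q_E = 29/3.

9.67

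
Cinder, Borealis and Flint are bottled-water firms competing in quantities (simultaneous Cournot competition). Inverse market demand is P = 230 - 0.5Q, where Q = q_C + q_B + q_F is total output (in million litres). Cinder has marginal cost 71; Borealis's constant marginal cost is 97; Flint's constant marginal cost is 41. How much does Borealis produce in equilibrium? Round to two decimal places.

Cinder's profit: π_C = (230 - 0.5Q)q_C - (71q_C). Setting ∂π_C/∂q_C = 0: 159 - q_C - (1/2)(q_B + q_F) = 0.
Borealis's profit: π_B = (230 - 0.5Q)q_B - (97q_B). Setting ∂π_B/∂q_B = 0: 133 - q_B - (1/2)(q_C + q_F) = 0.
Flint's first-order condition: 189 - q_F - (1/2)(q_C + q_B) = 0.
Adding the 3 conditions: 481 − Q − Q = 0, i.e. Q = 481/2.
Back-substituting: q_C = (159 − 481/4)/(1/2) = 155/2, q_B = (133 − 481/4)/(1/2) = 51/2, q_F = (189 − 481/4)/(1/2) = 275/2.

25.50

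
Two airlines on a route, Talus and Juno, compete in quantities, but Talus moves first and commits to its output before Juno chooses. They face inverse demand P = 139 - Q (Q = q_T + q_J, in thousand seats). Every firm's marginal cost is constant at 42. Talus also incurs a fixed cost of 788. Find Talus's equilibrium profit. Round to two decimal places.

The follower Juno best-responds to any q_T: π_J = (139 - Q)q_J - 42q_J.
∂π_J/∂q_J = 97 - q_T - 2q_J = 0 gives the reaction function q_J = (97 - q_T)/2.
Talus substitutes q_J(q_T) into its own profit: π_T = q_T(139 - q_T - (97 - q_T)/2) - 42q_T = (181/2 - (1/2)q_T)q_T - 42q_T.
The leader's first-order condition 97/2 - q_T = 0 yields q_T = 97/2.
Then q_J = (97 - 97/2)/2 = 97/4.
Price P = 139 - 291/4 = 265/4.
Talus's profit: (265/4 - 42)·(97/2) - 788 = 388.1250.

388.13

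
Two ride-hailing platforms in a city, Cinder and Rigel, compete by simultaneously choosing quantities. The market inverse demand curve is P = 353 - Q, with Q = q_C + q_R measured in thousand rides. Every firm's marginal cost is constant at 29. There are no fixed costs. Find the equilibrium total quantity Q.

Each firm earns π_i = (353 - Q)q_i - 29q_i.
First-order condition (treating rivals' output as given): 324 - 2q_i - q_j = 0.
With identical firms every q_j equals q_i, so q_j = q_i and 324 = 3q_i, giving q_i = 108.
Total output Q = 108 + 108 = 216.

216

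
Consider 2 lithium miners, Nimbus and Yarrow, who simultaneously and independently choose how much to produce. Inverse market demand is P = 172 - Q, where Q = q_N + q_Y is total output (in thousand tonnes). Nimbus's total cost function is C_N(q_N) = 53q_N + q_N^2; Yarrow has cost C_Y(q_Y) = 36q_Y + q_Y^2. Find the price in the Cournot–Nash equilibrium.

121

Nimbus's profit: π_N = (172 - Q)q_N - (53q_N + q_N²). Setting ∂π_N/∂q_N = 0: 119 - 4q_N - (q_Y) = 0.
Yarrow's profit: π_Y = (172 - Q)q_Y - (36q_Y + q_Y²). Setting ∂π_Y/∂q_Y = 0: 136 - 4q_Y - (q_N) = 0.
Rearranging gives the reaction functions q_N = (119 - q_Y)/4 and q_Y = (136 - q_N)/4.
Substituting one into the other gives q_N = 68/3 and q_Y = 85/3.
Total output Q = 51, so price P = 172 - 51 = 121.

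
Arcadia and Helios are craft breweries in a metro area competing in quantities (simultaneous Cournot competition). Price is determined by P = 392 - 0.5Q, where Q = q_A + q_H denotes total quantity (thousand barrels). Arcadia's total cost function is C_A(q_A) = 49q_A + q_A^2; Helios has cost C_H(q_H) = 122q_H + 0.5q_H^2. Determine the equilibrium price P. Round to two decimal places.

Arcadia's profit: π_A = (392 - 0.5Q)q_A - (49q_A + q_A²). Setting ∂π_A/∂q_A = 0: 343 - 3q_A - (1/2)(q_H) = 0.
Helios's profit: π_H = (392 - 0.5Q)q_H - (122q_H + (1/2)q_H²). Setting ∂π_H/∂q_H = 0: 270 - 2q_H - (1/2)(q_A) = 0.
So q_A = (343 - (1/2)q_H)/3 and q_H = (270 - (1/2)q_A)/2.
Solving the pair: q_A = 95.8261, q_H = 111.0435.
Total output Q = 206.8696, so price P = 392 - (1/2)·206.8696 = 288.5652.

288.57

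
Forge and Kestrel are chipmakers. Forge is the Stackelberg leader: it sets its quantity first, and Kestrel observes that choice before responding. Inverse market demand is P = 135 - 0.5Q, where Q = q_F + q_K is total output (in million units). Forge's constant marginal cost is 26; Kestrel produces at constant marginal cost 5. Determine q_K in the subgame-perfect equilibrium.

The follower Kestrel best-responds to any q_F: π_K = (135 - 0.5Q)q_K - 5q_K.
∂π_K/∂q_K = 130 - (1/2)q_F - q_K = 0 gives the reaction function q_K = (130 - (1/2)q_F).
The leader anticipates this reaction. Substituting into P = 135 - 0.5Q gives P = 70 - (1/4)q_F, so π_F = (70 - (1/4)q_F)q_F - 26q_F.
The leader's first-order condition 44 - (1/2)q_F = 0 yields q_F = 88.
Then q_K = (130 - (1/2)·88) = 86.

86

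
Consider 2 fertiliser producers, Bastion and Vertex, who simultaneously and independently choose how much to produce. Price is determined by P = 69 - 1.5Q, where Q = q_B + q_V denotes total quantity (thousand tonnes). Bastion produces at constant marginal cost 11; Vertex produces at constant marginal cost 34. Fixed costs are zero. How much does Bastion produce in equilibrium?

Bastion's profit: π_B = (69 - 1.5Q)q_B - (11q_B). Setting ∂π_B/∂q_B = 0: 58 - 3q_B - (3/2)(q_V) = 0.
Vertex's first-order condition: 35 - 3q_V - (3/2)(q_B) = 0.
Rearranging gives the reaction functions q_B = (58 - (3/2)q_V)/3 and q_V = (35 - (3/2)q_B)/3.
Substituting one into the other gives q_B = 18 and q_V = 8/3.

18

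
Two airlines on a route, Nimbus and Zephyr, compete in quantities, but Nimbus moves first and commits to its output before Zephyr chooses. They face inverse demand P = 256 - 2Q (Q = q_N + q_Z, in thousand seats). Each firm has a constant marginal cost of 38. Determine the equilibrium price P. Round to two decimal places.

92.50

Solve by backward induction. Given q_N, the follower Zephyr maximises π_Z = (256 - 2q_N - 2q_Z)q_Z - 38q_Z.
∂π_Z/∂q_Z = 218 - 2q_N - 4q_Z = 0 gives the reaction function q_Z = (218 - 2q_N)/4.
The leader anticipates this reaction. Substituting into P = 256 - 2Q gives P = 147 - q_N, so π_N = (147 - q_N)q_N - 38q_N.
Leader FOC: 109 - 2q_N = 0, so q_N = 109/2.
Then q_Z = (218 - 2·(109/2))/4 = 109/4.
Total output Q = 327/4, so price P = 256 - 2·(327/4) = 185/2.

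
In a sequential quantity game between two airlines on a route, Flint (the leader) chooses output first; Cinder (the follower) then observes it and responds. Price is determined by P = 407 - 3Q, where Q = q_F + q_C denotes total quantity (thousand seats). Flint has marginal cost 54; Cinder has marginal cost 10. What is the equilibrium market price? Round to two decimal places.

131.25

Solve by backward induction. Given q_F, the follower Cinder maximises π_C = (407 - 3q_F - 3q_C)q_C - 10q_C.
Setting the follower's marginal profit to zero, 397 - 3q_F - 6q_C = 0, i.e. q_C = (397 - 3q_F)/6.
Flint substitutes q_C(q_F) into its own profit: π_F = q_F(407 - 3q_F - (397 - 3q_F)/2) - 54q_F = (417/2 - (3/2)q_F)q_F - 54q_F.
Leader FOC: 309/2 - 3q_F = 0, so q_F = 103/2.
Then q_C = (397 - 3·(103/2))/6 = 485/12.
Total output Q = 1103/12, so price P = 407 - 3·(1103/12) = 525/4.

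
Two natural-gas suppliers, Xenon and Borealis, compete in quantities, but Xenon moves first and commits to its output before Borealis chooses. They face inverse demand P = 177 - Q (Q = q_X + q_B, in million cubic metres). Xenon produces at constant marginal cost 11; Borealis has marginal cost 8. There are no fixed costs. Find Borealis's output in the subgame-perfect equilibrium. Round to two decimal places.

Solve by backward induction. Given q_X, the follower Borealis maximises π_B = (177 - q_X - q_B)q_B - 8q_B.
Setting the follower's marginal profit to zero, 169 - q_X - 2q_B = 0, i.e. q_B = (169 - q_X)/2.
Xenon substitutes q_B(q_X) into its own profit: π_X = q_X(177 - q_X - (169 - q_X)/2) - 11q_X = (185/2 - (1/2)q_X)q_X - 11q_X.
Maximising: ∂π_X/∂q_X = 163/2 - q_X = 0, giving q_X = 163/2.
Then q_B = (169 - 163/2)/2 = 175/4.

43.75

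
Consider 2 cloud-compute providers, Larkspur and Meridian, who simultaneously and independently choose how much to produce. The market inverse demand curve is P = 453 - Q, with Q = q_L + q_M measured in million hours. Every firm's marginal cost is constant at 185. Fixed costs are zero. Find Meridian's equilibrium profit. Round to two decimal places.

A representative firm's profit is π_i = q_i(453 - Q) - 185q_i.
Setting ∂π_i/∂q_i = 0 with rivals' quantities fixed: 268 - 2q_i - q_j = 0.
With identical firms every q_j equals q_i, so q_j = q_i and 268 = 3q_i, giving q_i = 268/3.
Price P = 453 - 536/3 = 823/3.
Meridian's profit: (823/3 - 185)·(268/3) = 7980.4444.

7980.44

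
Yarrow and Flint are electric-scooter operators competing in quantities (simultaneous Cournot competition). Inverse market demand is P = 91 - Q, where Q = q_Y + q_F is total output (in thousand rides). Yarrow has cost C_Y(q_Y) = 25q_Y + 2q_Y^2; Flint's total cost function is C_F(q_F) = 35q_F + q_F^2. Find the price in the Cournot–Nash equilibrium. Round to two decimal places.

Yarrow's profit: π_Y = (91 - Q)q_Y - (25q_Y + 2q_Y²). Setting ∂π_Y/∂q_Y = 0: 66 - 6q_Y - (q_F) = 0.
Flint's first-order condition: 56 - 4q_F - (q_Y) = 0.
Rearranging gives the reaction functions q_Y = (66 - q_F)/6 and q_F = (56 - q_Y)/4.
Substituting one into the other gives q_Y = 208/23 and q_F = 270/23.
Total output Q = 478/23, so price P = 91 - 478/23 = 1615/23.

70.22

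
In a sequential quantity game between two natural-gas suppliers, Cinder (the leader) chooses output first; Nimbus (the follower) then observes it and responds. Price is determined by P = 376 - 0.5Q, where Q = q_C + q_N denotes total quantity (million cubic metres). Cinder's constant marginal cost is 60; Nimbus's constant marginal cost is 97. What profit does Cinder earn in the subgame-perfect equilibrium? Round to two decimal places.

31152.25

The follower Nimbus best-responds to any q_C: π_N = (376 - 0.5Q)q_N - 97q_N.
Follower FOC: 279 - (1/2)q_C - q_N = 0, so q_N(q_C) = (279 - (1/2)q_C).
Cinder substitutes q_N(q_C) into its own profit: π_C = q_C(376 - (1/2)q_C - (279 - (1/2)q_C)/2) - 60q_C = (473/2 - (1/4)q_C)q_C - 60q_C.
The leader's first-order condition 353/2 - (1/2)q_C = 0 yields q_C = 353.
Then q_N = (279 - (1/2)·353) = 205/2.
Price P = 376 - (1/2)·(911/2) = 593/4.
Cinder's profit: (593/4 - 60)·353 = 31152.2500.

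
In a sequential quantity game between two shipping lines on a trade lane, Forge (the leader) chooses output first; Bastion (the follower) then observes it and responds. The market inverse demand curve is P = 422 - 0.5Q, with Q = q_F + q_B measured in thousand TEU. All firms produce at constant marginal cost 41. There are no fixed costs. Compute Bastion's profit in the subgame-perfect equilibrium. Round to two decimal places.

The follower Bastion best-responds to any q_F: π_B = (422 - 0.5Q)q_B - 41q_B.
Setting the follower's marginal profit to zero, 381 - (1/2)q_F - q_B = 0, i.e. q_B = (381 - (1/2)q_F).
Forge substitutes q_B(q_F) into its own profit: π_F = q_F(422 - (1/2)q_F - (381 - (1/2)q_F)/2) - 41q_F = (463/2 - (1/4)q_F)q_F - 41q_F.
Leader FOC: 381/2 - (1/2)q_F = 0, so q_F = 381.
Then q_B = (381 - (1/2)·381) = 381/2.
Price P = 422 - (1/2)·(1143/2) = 545/4.
Bastion's profit: (545/4 - 41)·(381/2) = 18145.1250.

18145.13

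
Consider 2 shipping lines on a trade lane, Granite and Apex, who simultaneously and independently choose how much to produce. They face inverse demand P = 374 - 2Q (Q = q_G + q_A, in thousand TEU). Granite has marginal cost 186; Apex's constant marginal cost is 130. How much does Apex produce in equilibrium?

50

Granite's profit: π_G = (374 - 2Q)q_G - (186q_G). Setting ∂π_G/∂q_G = 0: 188 - 4q_G - 2(q_A) = 0.
Apex's profit: π_A = (374 - 2Q)q_A - (130q_A). Setting ∂π_A/∂q_A = 0: 244 - 4q_A - 2(q_G) = 0.
Rearranging gives the reaction functions q_G = (188 - 2q_A)/4 and q_A = (244 - 2q_G)/4.
Solving the pair: q_G = 22, q_A = 50.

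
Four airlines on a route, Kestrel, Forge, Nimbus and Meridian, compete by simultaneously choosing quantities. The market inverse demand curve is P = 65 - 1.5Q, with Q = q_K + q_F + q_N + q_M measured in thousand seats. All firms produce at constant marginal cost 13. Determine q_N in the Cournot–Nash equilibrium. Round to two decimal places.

Each firm earns π_i = (65 - 1.5Q)q_i - 13q_i.
First-order condition (treating rivals' output as given): 52 - 3q_i - (3/2)·Σ_{j≠i} q_j = 0.
By symmetry each firm produces the same amount; substituting Σ_{j≠i} q_j = 3q_i yields q_i = 52/(15/2) = 104/15.

6.93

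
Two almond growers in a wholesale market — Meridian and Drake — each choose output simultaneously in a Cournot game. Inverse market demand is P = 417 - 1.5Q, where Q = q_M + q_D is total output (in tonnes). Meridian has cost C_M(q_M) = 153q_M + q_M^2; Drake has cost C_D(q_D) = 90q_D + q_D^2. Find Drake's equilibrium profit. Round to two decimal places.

7415.15

Meridian's profit: π_M = (417 - 1.5Q)q_M - (153q_M + q_M²). Setting ∂π_M/∂q_M = 0: 264 - 5q_M - (3/2)(q_D) = 0.
Drake's first-order condition: 327 - 5q_D - (3/2)(q_M) = 0.
Rearranging gives the reaction functions q_M = (264 - (3/2)q_D)/5 and q_D = (327 - (3/2)q_M)/5.
Substituting one into the other gives q_M = 474/13 and q_D = 708/13.
Price P = 417 - (3/2)·(1182/13) = 280.6154.
Drake's profit: 280.6154·(708/13) - 90·(708/13) - (708/13)² = 7415.1479.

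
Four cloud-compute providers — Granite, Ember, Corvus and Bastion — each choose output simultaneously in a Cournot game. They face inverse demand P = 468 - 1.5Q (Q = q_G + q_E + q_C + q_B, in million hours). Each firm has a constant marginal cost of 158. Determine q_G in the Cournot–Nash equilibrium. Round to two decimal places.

41.33

A representative firm's profit is π_i = q_i(468 - 1.5Q) - 158q_i.
First-order condition (treating rivals' output as given): 310 - 3q_i - (3/2)·Σ_{j≠i} q_j = 0.
With identical firms every q_j equals q_i, so Σ_{j≠i} q_j = 3q_i and 310 = (15/2)q_i, giving q_i = 124/3.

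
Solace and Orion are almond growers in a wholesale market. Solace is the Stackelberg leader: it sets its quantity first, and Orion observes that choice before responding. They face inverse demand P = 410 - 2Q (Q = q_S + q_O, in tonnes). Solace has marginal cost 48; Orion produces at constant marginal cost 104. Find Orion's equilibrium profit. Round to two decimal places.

1176.13

The follower Orion best-responds to any q_S: π_O = (410 - 2Q)q_O - 104q_O.
Setting the follower's marginal profit to zero, 306 - 2q_S - 4q_O = 0, i.e. q_O = (306 - 2q_S)/4.
The leader anticipates this reaction. Substituting into P = 410 - 2Q gives P = 257 - q_S, so π_S = (257 - q_S)q_S - 48q_S.
Maximising: ∂π_S/∂q_S = 209 - 2q_S = 0, giving q_S = 209/2.
Then q_O = (306 - 2·(209/2))/4 = 97/4.
Price P = 410 - 2·(515/4) = 305/2.
Orion's profit: (305/2 - 104)·(97/4) = 1176.1250.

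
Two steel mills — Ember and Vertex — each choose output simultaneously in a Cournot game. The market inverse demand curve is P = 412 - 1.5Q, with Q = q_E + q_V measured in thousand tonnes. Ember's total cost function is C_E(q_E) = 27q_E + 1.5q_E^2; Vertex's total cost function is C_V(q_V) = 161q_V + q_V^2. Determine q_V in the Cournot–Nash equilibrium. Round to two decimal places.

Ember's profit: π_E = (412 - 1.5Q)q_E - (27q_E + (3/2)q_E²). Setting ∂π_E/∂q_E = 0: 385 - 6q_E - (3/2)(q_V) = 0.
Vertex's first-order condition: 251 - 5q_V - (3/2)(q_E) = 0.
So q_E = (385 - (3/2)q_V)/6 and q_V = (251 - (3/2)q_E)/5.
Substituting one into the other gives q_E = 55.8018 and q_V = 1238/37.

33.46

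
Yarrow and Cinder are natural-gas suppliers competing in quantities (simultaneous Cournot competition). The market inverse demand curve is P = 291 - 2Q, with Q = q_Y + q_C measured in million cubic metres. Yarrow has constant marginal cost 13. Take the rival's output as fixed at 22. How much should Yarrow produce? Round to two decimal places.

58.50

With the rival's output fixed at 22, Yarrow's profit is π_Y = (291 - 2·22 - 2q_Y)q_Y - (13q_Y) = (247 - 2q_Y)q_Y - (13q_Y).
∂π_Y/∂q_Y = 234 - 4q_Y = 0, so q_Y = 117/2.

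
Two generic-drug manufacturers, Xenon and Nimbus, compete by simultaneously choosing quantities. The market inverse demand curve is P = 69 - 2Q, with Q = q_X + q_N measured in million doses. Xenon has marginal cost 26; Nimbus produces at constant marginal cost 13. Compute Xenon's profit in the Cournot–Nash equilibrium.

Xenon's profit: π_X = (69 - 2Q)q_X - (26q_X). Setting ∂π_X/∂q_X = 0: 43 - 4q_X - 2(q_N) = 0.
Nimbus's profit: π_N = (69 - 2Q)q_N - (13q_N). Setting ∂π_N/∂q_N = 0: 56 - 4q_N - 2(q_X) = 0.
Rearranging gives the reaction functions q_X = (43 - 2q_N)/4 and q_N = (56 - 2q_X)/4.
Solving the pair: q_X = 5, q_N = 23/2.
Price P = 69 - 2·(33/2) = 36.
Xenon's profit: (36 - 26)·5 = 50.

50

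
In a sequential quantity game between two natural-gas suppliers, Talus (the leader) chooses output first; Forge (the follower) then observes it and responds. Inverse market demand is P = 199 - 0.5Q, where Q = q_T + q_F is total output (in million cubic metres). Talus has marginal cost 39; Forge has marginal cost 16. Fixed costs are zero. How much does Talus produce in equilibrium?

The follower Forge best-responds to any q_T: π_F = (199 - 0.5Q)q_F - 16q_F.
Follower FOC: 183 - (1/2)q_T - q_F = 0, so q_F(q_T) = (183 - (1/2)q_T).
The leader anticipates this reaction. Substituting into P = 199 - 0.5Q gives P = 215/2 - (1/4)q_T, so π_T = (215/2 - (1/4)q_T)q_T - 39q_T.
The leader's first-order condition 137/2 - (1/2)q_T = 0 yields q_T = 137.
Then q_F = (183 - (1/2)·137) = 229/2.

137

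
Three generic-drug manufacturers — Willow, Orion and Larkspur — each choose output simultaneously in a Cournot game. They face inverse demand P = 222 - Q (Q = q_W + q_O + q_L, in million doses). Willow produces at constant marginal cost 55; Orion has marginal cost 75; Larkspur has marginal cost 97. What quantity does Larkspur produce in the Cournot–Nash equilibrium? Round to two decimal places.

Willow's profit: π_W = (222 - Q)q_W - (55q_W). Setting ∂π_W/∂q_W = 0: 167 - 2q_W - (q_O + q_L) = 0.
Orion's first-order condition: 147 - 2q_O - (q_W + q_L) = 0.
Larkspur's first-order condition: 125 - 2q_L - (q_W + q_O) = 0.
Adding the 3 first-order conditions: 439 − 4Q = 0, so Q = 439/4.
Back-substituting: q_W = (167 − 439/4) = 229/4, q_O = (147 − 439/4) = 149/4, q_L = (125 − 439/4) = 61/4.

15.25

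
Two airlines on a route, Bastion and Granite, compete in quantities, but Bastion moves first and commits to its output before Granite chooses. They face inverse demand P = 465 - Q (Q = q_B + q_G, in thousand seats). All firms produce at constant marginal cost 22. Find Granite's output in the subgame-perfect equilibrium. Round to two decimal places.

The follower Granite best-responds to any q_B: π_G = (465 - Q)q_G - 22q_G.
Follower FOC: 443 - q_B - 2q_G = 0, so q_G(q_B) = (443 - q_B)/2.
Bastion substitutes q_G(q_B) into its own profit: π_B = q_B(465 - q_B - (443 - q_B)/2) - 22q_B = (487/2 - (1/2)q_B)q_B - 22q_B.
Leader FOC: 443/2 - q_B = 0, so q_B = 443/2.
Then q_G = (443 - 443/2)/2 = 443/4.

110.75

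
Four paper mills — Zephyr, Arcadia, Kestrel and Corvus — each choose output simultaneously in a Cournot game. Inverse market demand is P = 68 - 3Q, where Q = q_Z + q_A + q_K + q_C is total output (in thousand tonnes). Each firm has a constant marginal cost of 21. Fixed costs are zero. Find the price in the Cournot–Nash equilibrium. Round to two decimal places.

30.40

Each firm earns π_i = (68 - 3Q)q_i - 21q_i.
Setting ∂π_i/∂q_i = 0 with rivals' quantities fixed: 47 - 6q_i - 3·Σ_{j≠i} q_j = 0.
With identical firms every q_j equals q_i, so Σ_{j≠i} q_j = 3q_i and 47 = 15q_i, giving q_i = 47/15.
Total output Q = 188/15, so price P = 68 - 3·(188/15) = 152/5.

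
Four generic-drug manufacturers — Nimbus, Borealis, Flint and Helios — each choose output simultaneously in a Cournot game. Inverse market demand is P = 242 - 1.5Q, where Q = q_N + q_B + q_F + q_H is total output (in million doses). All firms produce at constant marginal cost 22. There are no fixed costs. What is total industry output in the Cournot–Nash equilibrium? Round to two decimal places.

117.33

Each firm earns π_i = (242 - 1.5Q)q_i - 22q_i.
First-order condition (treating rivals' output as given): 220 - 3q_i - (3/2)·Σ_{j≠i} q_j = 0.
By symmetry each firm produces the same amount; substituting Σ_{j≠i} q_j = 3q_i yields q_i = 220/(15/2) = 88/3.
Total output Q = 88/3 + 88/3 + 88/3 + 88/3 = 352/3.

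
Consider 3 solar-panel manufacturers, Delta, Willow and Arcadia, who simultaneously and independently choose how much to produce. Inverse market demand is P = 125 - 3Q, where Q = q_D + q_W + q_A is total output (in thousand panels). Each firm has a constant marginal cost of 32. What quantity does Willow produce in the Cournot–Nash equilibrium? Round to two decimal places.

A representative firm's profit is π_i = q_i(125 - 3Q) - 32q_i.
First-order condition (treating rivals' output as given): 93 - 6q_i - 3·Σ_{j≠i} q_j = 0.
By symmetry each firm produces the same amount; substituting Σ_{j≠i} q_j = 2q_i yields q_i = 93/12 = 31/4.

7.75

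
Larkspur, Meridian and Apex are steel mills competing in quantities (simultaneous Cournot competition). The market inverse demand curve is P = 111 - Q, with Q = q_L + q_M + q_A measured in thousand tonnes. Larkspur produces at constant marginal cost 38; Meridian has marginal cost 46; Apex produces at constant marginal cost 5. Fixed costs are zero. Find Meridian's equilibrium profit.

16

Larkspur's profit: π_L = (111 - Q)q_L - (38q_L). Setting ∂π_L/∂q_L = 0: 73 - 2q_L - (q_M + q_A) = 0.
Meridian's profit: π_M = (111 - Q)q_M - (46q_M). Setting ∂π_M/∂q_M = 0: 65 - 2q_M - (q_L + q_A) = 0.
Apex's profit: π_A = (111 - Q)q_A - (5q_A). Setting ∂π_A/∂q_A = 0: 106 - 2q_A - (q_L + q_M) = 0.
Summing all 3 equations gives 244 − 4Q = 0, hence Q = 61.
Back-substituting: q_L = (73 − 61) = 12, q_M = (65 − 61) = 4, q_A = (106 − 61) = 45.
Price P = 111 - 61 = 50.
Meridian's profit: (50 - 46)·4 = 16.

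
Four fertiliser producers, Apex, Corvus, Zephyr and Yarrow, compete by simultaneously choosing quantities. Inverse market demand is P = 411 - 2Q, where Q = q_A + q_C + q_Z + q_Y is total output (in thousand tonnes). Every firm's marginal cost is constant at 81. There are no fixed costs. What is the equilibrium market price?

Each firm earns π_i = (411 - 2Q)q_i - 81q_i.
First-order condition (treating rivals' output as given): 330 - 4q_i - 2·Σ_{j≠i} q_j = 0.
By symmetry each firm produces the same amount; substituting Σ_{j≠i} q_j = 3q_i yields q_i = 330/10 = 33.
Total output Q = 132, so price P = 411 - 2·132 = 147.

147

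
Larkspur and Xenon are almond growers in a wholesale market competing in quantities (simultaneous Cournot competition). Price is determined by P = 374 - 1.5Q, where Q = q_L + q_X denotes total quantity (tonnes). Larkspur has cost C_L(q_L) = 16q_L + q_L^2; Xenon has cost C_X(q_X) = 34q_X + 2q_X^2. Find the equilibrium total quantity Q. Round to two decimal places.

96.46

Larkspur's profit: π_L = (374 - 1.5Q)q_L - (16q_L + q_L²). Setting ∂π_L/∂q_L = 0: 358 - 5q_L - (3/2)(q_X) = 0.
Xenon's profit: π_X = (374 - 1.5Q)q_X - (34q_X + 2q_X²). Setting ∂π_X/∂q_X = 0: 340 - 7q_X - (3/2)(q_L) = 0.
Best responses: q_L = (358 - (3/2)q_X)/5, q_X = (340 - (3/2)q_L)/7.
Solving the pair: q_L = 60.9466, q_X = 35.5115.
Total output Q = 60.9466 + 35.5115 = 96.4580.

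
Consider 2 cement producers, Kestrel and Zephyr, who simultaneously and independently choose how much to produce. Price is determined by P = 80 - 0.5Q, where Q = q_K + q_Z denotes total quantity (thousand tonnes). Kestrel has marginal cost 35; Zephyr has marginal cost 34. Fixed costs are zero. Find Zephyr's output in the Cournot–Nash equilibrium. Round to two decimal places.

Kestrel's profit: π_K = (80 - 0.5Q)q_K - (35q_K). Setting ∂π_K/∂q_K = 0: 45 - q_K - (1/2)(q_Z) = 0.
Zephyr's first-order condition: 46 - q_Z - (1/2)(q_K) = 0.
Rearranging gives the reaction functions q_K = (45 - (1/2)q_Z) and q_Z = (46 - (1/2)q_K).
Substituting one into the other gives q_K = 88/3 and q_Z = 94/3.

31.33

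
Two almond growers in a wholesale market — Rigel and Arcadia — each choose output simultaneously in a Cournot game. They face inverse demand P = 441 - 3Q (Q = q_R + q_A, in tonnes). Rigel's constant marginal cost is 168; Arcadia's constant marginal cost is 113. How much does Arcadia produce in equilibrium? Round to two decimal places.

42.56

Rigel's profit: π_R = (441 - 3Q)q_R - (168q_R). Setting ∂π_R/∂q_R = 0: 273 - 6q_R - 3(q_A) = 0.
Arcadia's first-order condition: 328 - 6q_A - 3(q_R) = 0.
Rearranging gives the reaction functions q_R = (273 - 3q_A)/6 and q_A = (328 - 3q_R)/6.
Substituting one into the other gives q_R = 218/9 and q_A = 383/9.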